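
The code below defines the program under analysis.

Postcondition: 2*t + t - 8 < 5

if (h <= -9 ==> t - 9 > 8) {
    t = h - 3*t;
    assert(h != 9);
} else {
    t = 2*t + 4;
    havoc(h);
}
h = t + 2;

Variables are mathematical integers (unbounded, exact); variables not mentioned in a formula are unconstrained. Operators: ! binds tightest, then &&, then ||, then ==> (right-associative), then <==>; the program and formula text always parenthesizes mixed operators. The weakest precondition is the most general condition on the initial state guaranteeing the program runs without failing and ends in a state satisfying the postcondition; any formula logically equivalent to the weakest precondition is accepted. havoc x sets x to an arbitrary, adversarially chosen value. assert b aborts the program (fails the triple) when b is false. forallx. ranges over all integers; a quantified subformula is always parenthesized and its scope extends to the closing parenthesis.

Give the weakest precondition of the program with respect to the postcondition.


Working backward. After the program, the postcondition 2*t + t - 8 < 5 must hold; in canonical form it is 3*t < 13.
Before h := t + 2: 3*t < 13
Then branch requires h != 9 && 3*h < 9*t + 13; else branch requires 6*t < 1.
Before the if: ((h <= -9 ==> t > 17) ==> (h != 9 && 3*h < 9*t + 13)) && ((!(h <= -9 ==> t > 17)) ==> 6*t < 1)
Answer: WP = ((h <= -9 ==> t > 17) ==> (h != 9 && 3*h < 9*t + 13)) && ((!(h <= -9 ==> t > 17)) ==> 6*t < 1)


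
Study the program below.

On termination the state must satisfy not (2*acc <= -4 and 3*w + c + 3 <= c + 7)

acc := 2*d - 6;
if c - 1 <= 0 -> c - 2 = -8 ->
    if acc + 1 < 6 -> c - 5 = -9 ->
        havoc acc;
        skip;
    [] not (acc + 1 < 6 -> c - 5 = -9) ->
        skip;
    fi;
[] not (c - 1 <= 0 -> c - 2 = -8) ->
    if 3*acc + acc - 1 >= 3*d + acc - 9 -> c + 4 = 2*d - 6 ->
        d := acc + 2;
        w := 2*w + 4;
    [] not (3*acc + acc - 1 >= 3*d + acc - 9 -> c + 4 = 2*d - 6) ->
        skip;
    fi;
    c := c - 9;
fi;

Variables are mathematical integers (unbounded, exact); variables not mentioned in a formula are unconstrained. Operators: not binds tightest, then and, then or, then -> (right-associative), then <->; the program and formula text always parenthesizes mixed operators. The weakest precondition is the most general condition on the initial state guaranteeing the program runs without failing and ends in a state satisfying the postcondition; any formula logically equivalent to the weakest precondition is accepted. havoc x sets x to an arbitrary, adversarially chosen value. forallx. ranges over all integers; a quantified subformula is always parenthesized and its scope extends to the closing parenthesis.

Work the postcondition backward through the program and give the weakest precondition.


Working backward. After the program, the postcondition not (2*acc <= -4 and 3*w + c + 3 <= c + 7) must hold; in canonical form it is not (2*acc <= -4 and 3*w <= 4).
Then branch requires ((acc < 5 -> c = -4) -> (forall acc_1. (not (2*acc_1 <= -4 and 3*w <= 4)))) and ((not (acc < 5 -> c = -4)) -> (not (2*acc <= -4 and 3*w <= 4))); else branch requires ((3*acc >= 3*d - 8 -> c = 2*d - 10) -> (not (2*acc <= -4 and 6*w <= -8))) and ((not (3*acc >= 3*d - 8 -> c = 2*d - 10)) -> (not (2*acc <= -4 and 3*w <= 4))).
Before the if: ((c <= 1 -> c = -6) -> (((acc < 5 -> c = -4) -> (forall acc_1. (not (2*acc_1 <= -4 and 3*w <= 4)))) and ((not (acc < 5 -> c = -4)) -> (not (2*acc <= -4 and 3*w <= 4))))) and ((not (c <= 1 -> c = -6)) -> (((3*acc >= 3*d - 8 -> c = 2*d - 10) -> (not (2*acc <= -4 and 6*w <= -8))) and ((not (3*acc >= 3*d - 8 -> c = 2*d - 10)) -> (not (2*acc <= -4 and 3*w <= 4)))))
Before acc := 2*d - 6: ((c <= 1 -> c = -6) -> (((2*d < 11 -> c = -4) -> (forall acc_1. (not (2*acc_1 <= -4 and 3*w <= 4)))) and ((not (2*d < 11 -> c = -4)) -> (not (4*d <= 8 and 3*w <= 4))))) and ((not (c <= 1 -> c = -6)) -> (((3*d >= 10 -> c = 2*d - 10) -> (not (4*d <= 8 and 6*w <= -8))) and ((not (3*d >= 10 -> c = 2*d - 10)) -> (not (4*d <= 8 and 3*w <= 4)))))
Answer: WP = ((c <= 1 -> c = -6) -> (((2*d < 11 -> c = -4) -> (forall acc_1. (not (2*acc_1 <= -4 and 3*w <= 4)))) and ((not (2*d < 11 -> c = -4)) -> (not (4*d <= 8 and 3*w <= 4))))) and ((not (c <= 1 -> c = -6)) -> (((3*d >= 10 -> c = 2*d - 10) -> (not (4*d <= 8 and 6*w <= -8))) and ((not (3*d >= 10 -> c = 2*d - 10)) -> (not (4*d <= 8 and 3*w <= 4)))))


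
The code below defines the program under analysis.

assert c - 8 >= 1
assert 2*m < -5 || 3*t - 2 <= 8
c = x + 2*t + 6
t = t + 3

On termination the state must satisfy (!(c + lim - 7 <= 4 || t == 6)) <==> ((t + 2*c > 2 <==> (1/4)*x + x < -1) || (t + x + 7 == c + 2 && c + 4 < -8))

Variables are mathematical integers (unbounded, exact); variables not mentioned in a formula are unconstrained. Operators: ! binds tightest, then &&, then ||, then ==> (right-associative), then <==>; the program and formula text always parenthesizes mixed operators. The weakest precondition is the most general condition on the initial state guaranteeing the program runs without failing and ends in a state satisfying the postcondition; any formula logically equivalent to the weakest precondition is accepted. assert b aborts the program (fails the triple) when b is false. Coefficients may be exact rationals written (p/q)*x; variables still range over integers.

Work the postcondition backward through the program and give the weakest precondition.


Working backward. After the program, the postcondition (!(c + lim - 7 <= 4 || t == 6)) <==> ((t + 2*c > 2 <==> (1/4)*x + x < -1) || (t + x + 7 == c + 2 && c + 4 < -8)) must hold; in canonical form it is (!(c + lim <= 11 || t == 6)) <==> ((2*c + t > 2 <==> (5/4)*x < -1) || (t + x == c - 5 && c < -12)).
Before t := t + 3: (!(c + lim <= 11 || t == 3)) <==> ((2*c + t > -1 <==> (5/4)*x < -1) || (t + x == c - 8 && c < -12))
Before c := x + 2*t + 6: (!(lim + 2*t + x <= 5 || t == 3)) <==> ((5*t + 2*x > -13 <==> (5/4)*x < -1) || (t == 2 && 2*t + x < -18))
Before assert 2*m < -5 || 3*t - 2 <= 8: (2*m < -5 || 3*t <= 10) && ((!(lim + 2*t + x <= 5 || t == 3)) <==> ((5*t + 2*x > -13 <==> (5/4)*x < -1) || (t == 2 && 2*t + x < -18)))
Before assert c - 8 >= 1: c >= 9 && (2*m < -5 || 3*t <= 10) && ((!(lim + 2*t + x <= 5 || t == 3)) <==> ((5*t + 2*x > -13 <==> (5/4)*x < -1) || (t == 2 && 2*t + x < -18)))
Answer: WP = c >= 9 && (2*m < -5 || 3*t <= 10) && ((!(lim + 2*t + x <= 5 || t == 3)) <==> ((5*t + 2*x > -13 <==> (5/4)*x < -1) || (t == 2 && 2*t + x < -18)))


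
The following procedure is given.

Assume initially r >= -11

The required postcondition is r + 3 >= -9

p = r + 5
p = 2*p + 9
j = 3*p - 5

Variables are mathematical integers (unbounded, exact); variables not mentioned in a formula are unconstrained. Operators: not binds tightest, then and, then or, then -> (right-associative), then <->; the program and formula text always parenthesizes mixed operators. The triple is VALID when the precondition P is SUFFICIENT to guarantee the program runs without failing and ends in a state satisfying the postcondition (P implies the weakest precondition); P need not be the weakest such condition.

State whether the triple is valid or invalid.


Working backward. After the program, the postcondition r + 3 >= -9 must hold; in canonical form it is r >= -12.
Before j := 3*p - 5: r >= -12
Before p := 2*p + 9: r >= -12
Before p := r + 5: r >= -12
The weakest precondition is r >= -12.
Check whether r >= -11 implies it.
Every state satisfying the precondition satisfies the weakest precondition: the implication holds.
Answer: valid


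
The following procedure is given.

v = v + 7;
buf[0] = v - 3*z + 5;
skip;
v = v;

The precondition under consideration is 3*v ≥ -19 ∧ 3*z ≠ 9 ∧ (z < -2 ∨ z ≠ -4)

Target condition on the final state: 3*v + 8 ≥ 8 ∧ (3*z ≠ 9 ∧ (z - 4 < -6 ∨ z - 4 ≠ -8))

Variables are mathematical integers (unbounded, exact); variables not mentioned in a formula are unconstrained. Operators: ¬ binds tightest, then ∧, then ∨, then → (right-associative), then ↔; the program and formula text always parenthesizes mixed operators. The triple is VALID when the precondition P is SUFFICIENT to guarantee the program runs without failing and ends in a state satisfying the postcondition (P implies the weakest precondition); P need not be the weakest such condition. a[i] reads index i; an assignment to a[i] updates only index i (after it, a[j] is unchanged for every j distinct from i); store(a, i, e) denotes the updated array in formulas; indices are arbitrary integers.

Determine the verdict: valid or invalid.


Working backward. After the program, the postcondition 3*v + 8 ≥ 8 ∧ (3*z ≠ 9 ∧ (z - 4 < -6 ∨ z - 4 ≠ -8)) must hold; in canonical form it is 3*v ≥ 0 ∧ 3*z ≠ 9 ∧ (z < -2 ∨ z ≠ -4).
Before v := v: 3*v ≥ 0 ∧ 3*z ≠ 9 ∧ (z < -2 ∨ z ≠ -4)
Before skip: 3*v ≥ 0 ∧ 3*z ≠ 9 ∧ (z < -2 ∨ z ≠ -4)
Before buf[0] := v - 3*z + 5: 3*v ≥ 0 ∧ 3*z ≠ 9 ∧ (z < -2 ∨ z ≠ -4)
Before v := v + 7: 3*v ≥ -21 ∧ 3*z ≠ 9 ∧ (z < -2 ∨ z ≠ -4)
The weakest precondition is 3*v ≥ -21 ∧ 3*z ≠ 9 ∧ (z < -2 ∨ z ≠ -4).
Check whether 3*v ≥ -19 ∧ 3*z ≠ 9 ∧ (z < -2 ∨ z ≠ -4) implies it.
Every state satisfying the precondition satisfies the weakest precondition: the implication holds.
Answer: valid


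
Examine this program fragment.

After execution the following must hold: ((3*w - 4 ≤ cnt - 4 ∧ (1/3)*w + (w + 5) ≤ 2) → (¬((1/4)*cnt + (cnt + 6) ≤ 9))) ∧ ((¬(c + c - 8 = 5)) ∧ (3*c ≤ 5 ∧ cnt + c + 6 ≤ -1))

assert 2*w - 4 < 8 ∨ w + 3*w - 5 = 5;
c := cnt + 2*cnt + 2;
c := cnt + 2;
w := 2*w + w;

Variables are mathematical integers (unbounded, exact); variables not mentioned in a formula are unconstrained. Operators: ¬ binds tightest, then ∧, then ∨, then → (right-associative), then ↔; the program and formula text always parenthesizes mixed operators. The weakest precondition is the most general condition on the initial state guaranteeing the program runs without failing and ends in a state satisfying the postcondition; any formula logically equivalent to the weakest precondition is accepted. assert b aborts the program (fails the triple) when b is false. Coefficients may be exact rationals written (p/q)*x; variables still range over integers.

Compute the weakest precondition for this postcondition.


Working backward. After the program, the postcondition ((3*w - 4 ≤ cnt - 4 ∧ (1/3)*w + (w + 5) ≤ 2) → (¬((1/4)*cnt + (cnt + 6) ≤ 9))) ∧ ((¬(c + c - 8 = 5)) ∧ (3*c ≤ 5 ∧ cnt + c + 6 ≤ -1)) must hold; in canonical form it is ((3*w ≤ cnt ∧ (4/3)*w ≤ -3) → (¬((5/4)*cnt ≤ 3))) ∧ (¬(2*c = 13)) ∧ 3*c ≤ 5 ∧ c + cnt ≤ -7.
Before w := 2*w + w: ((9*w ≤ cnt ∧ 4*w ≤ -3) → (¬((5/4)*cnt ≤ 3))) ∧ (¬(2*c = 13)) ∧ 3*c ≤ 5 ∧ c + cnt ≤ -7
Before c := cnt + 2: ((9*w ≤ cnt ∧ 4*w ≤ -3) → (¬((5/4)*cnt ≤ 3))) ∧ (¬(2*cnt = 9)) ∧ 3*cnt ≤ -1 ∧ 2*cnt ≤ -9
Before c := cnt + 2*cnt + 2: ((9*w ≤ cnt ∧ 4*w ≤ -3) → (¬((5/4)*cnt ≤ 3))) ∧ (¬(2*cnt = 9)) ∧ 3*cnt ≤ -1 ∧ 2*cnt ≤ -9
Before assert 2*w - 4 < 8 ∨ w + 3*w - 5 = 5: (2*w < 12 ∨ 4*w = 10) ∧ ((9*w ≤ cnt ∧ 4*w ≤ -3) → (¬((5/4)*cnt ≤ 3))) ∧ (¬(2*cnt = 9)) ∧ 3*cnt ≤ -1 ∧ 2*cnt ≤ -9
Answer: WP = (2*w < 12 ∨ 4*w = 10) ∧ ((9*w ≤ cnt ∧ 4*w ≤ -3) → (¬((5/4)*cnt ≤ 3))) ∧ (¬(2*cnt = 9)) ∧ 3*cnt ≤ -1 ∧ 2*cnt ≤ -9


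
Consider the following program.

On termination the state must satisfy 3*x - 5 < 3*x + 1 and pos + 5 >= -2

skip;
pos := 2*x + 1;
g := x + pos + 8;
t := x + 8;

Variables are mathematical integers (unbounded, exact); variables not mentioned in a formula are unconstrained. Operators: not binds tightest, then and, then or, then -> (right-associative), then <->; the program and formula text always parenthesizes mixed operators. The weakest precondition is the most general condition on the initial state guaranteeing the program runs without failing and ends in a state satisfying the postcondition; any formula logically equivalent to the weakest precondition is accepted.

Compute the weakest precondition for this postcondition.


Working backward. After the program, the postcondition 3*x - 5 < 3*x + 1 and pos + 5 >= -2 must hold; in canonical form it is pos >= -7.
Before t := x + 8: pos >= -7
Before g := x + pos + 8: pos >= -7
Before pos := 2*x + 1: 2*x >= -8
Before skip: 2*x >= -8
Answer: WP = 2*x >= -8


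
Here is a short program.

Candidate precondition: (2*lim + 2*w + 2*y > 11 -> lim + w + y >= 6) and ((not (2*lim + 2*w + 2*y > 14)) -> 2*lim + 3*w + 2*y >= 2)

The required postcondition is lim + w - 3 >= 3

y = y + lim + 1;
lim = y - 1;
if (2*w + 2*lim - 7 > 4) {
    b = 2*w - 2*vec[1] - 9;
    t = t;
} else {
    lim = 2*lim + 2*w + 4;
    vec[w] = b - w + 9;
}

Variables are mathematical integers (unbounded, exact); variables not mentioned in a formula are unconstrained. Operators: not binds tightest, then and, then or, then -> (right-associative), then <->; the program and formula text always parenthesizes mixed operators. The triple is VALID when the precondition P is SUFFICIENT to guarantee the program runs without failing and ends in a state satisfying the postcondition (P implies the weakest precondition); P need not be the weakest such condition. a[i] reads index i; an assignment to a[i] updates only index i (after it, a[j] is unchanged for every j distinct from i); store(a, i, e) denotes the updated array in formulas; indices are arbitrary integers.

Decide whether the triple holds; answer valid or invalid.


Working backward. After the program, the postcondition lim + w - 3 >= 3 must hold; in canonical form it is lim + w >= 6.
Then branch requires lim + w >= 6; else branch requires 2*lim + 3*w >= 2.
Before the if: (2*lim + 2*w > 11 -> lim + w >= 6) and ((not (2*lim + 2*w > 11)) -> 2*lim + 3*w >= 2)
Before lim := y - 1: (2*w + 2*y > 13 -> w + y >= 7) and ((not (2*w + 2*y > 13)) -> 3*w + 2*y >= 4)
Before y := y + lim + 1: (2*lim + 2*w + 2*y > 11 -> lim + w + y >= 6) and ((not (2*lim + 2*w + 2*y > 11)) -> 2*lim + 3*w + 2*y >= 2)
The weakest precondition is (2*lim + 2*w + 2*y > 11 -> lim + w + y >= 6) and ((not (2*lim + 2*w + 2*y > 11)) -> 2*lim + 3*w + 2*y >= 2).
Check whether (2*lim + 2*w + 2*y > 11 -> lim + w + y >= 6) and ((not (2*lim + 2*w + 2*y > 14)) -> 2*lim + 3*w + 2*y >= 2) implies it.
Every state satisfying the precondition satisfies the weakest precondition: the implication holds.
Answer: valid


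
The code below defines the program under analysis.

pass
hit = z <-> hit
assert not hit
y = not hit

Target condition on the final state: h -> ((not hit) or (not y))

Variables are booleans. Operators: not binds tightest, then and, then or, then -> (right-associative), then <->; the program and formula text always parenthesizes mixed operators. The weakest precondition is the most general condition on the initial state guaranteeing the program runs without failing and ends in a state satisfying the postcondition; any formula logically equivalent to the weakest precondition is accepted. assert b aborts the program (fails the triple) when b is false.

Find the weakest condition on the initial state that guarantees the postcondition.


Working backward. After the program, h -> ((not hit) or (not y)) must hold.
Before y := not hit: true
Before assert not hit: not hit
Before hit := z <-> hit: not (z <-> hit)
Before skip: not (z <-> hit)
Answer: WP = not (z <-> hit)


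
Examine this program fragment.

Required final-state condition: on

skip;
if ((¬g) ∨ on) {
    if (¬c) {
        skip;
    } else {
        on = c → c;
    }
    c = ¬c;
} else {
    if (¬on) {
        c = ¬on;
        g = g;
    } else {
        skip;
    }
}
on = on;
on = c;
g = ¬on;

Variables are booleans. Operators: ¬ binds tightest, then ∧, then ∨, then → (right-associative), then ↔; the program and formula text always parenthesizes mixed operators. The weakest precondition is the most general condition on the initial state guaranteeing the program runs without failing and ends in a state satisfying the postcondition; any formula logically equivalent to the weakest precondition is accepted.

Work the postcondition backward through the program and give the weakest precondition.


Working backward. After the program, on must hold.
Before g := ¬on: on
Before on := c: c
Before on := on: c
Then branch requires c → (¬c); else branch requires on → c.
Before the if: (((¬g) ∨ on) → (c → (¬c))) ∧ ((¬((¬g) ∨ on)) → (on → c))
Before skip: (((¬g) ∨ on) → (c → (¬c))) ∧ ((¬((¬g) ∨ on)) → (on → c))
Answer: WP = (((¬g) ∨ on) → (c → (¬c))) ∧ ((¬((¬g) ∨ on)) → (on → c))


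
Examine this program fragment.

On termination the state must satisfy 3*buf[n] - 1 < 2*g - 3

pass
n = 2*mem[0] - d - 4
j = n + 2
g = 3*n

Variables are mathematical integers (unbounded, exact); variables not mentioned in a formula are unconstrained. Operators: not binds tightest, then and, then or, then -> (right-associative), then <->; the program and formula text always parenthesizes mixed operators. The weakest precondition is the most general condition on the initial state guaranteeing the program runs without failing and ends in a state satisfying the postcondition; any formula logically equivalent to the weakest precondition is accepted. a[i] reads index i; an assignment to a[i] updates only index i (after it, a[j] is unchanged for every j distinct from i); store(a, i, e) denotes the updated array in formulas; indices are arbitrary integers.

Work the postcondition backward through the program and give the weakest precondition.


Working backward. After the program, the postcondition 3*buf[n] - 1 < 2*g - 3 must hold; in canonical form it is 3*buf[n] < 2*g - 2.
Before g := 3*n: 3*buf[n] < 6*n - 2
Before j := n + 2: 3*buf[n] < 6*n - 2
Before n := 2*mem[0] - d - 4: 3*buf[2*mem[0] - d - 4] + 6*d < 12*mem[0] - 26
Before skip: 3*buf[2*mem[0] - d - 4] + 6*d < 12*mem[0] - 26
Answer: WP = 3*buf[2*mem[0] - d - 4] + 6*d < 12*mem[0] - 26


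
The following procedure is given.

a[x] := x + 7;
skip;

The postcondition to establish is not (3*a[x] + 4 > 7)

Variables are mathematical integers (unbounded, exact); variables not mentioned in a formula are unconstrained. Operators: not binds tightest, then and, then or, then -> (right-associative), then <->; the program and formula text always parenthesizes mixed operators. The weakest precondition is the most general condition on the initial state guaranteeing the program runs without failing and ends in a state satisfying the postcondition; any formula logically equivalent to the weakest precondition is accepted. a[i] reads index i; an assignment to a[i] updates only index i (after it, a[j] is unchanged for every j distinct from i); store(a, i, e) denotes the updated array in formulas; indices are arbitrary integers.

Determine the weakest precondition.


Working backward. After the program, the postcondition not (3*a[x] + 4 > 7) must hold; in canonical form it is not (3*a[x] > 3).
Before skip: not (3*a[x] > 3)
Before a[x] := x + 7: not (3*store(a, x, x + 7)[x] > 3)
Answer: WP = not (3*store(a, x, x + 7)[x] > 3)


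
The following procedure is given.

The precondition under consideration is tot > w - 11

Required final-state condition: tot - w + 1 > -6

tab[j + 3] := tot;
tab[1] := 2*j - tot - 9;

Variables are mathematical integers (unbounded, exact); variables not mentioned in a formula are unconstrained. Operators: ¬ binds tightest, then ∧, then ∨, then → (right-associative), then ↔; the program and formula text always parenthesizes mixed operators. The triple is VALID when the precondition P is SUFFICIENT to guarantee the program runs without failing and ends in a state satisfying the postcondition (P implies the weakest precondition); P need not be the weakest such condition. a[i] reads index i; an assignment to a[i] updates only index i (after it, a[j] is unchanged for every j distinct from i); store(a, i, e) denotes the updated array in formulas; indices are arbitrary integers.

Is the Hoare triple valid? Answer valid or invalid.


Working backward. After the program, the postcondition tot - w + 1 > -6 must hold; in canonical form it is tot > w - 7.
Before tab[1] := 2*j - tot - 9: tot > w - 7
Before tab[j + 3] := tot: tot > w - 7
The weakest precondition is tot > w - 7.
Check whether tot > w - 11 implies it.
Countermodel: at the initial state tot = 0, w = 7, the precondition holds but the weakest precondition fails.
Answer: invalid


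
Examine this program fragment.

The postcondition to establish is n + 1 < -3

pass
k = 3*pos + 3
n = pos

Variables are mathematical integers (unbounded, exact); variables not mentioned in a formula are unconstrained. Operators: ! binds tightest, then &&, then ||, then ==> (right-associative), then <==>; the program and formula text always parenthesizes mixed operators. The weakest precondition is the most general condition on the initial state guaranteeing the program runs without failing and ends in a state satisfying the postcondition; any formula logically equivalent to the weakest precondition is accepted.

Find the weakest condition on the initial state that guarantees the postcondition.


Working backward. After the program, the postcondition n + 1 < -3 must hold; in canonical form it is n < -4.
Before n := pos: pos < -4
Before k := 3*pos + 3: pos < -4
Before skip: pos < -4
Answer: WP = pos < -4


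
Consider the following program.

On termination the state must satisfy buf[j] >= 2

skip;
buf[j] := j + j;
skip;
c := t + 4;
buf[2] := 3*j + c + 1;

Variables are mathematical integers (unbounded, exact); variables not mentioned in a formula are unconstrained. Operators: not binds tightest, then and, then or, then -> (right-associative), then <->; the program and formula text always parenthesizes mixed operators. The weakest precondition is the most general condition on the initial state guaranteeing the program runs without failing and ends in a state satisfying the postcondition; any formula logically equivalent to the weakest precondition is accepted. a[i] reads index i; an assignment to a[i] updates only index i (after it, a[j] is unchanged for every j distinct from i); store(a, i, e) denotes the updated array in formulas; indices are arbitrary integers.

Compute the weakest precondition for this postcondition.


Working backward. After the program, buf[j] >= 2 must hold.
Before buf[2] := 3*j + c + 1: store(buf, 2, c + 3*j + 1)[j] >= 2
Before c := t + 4: store(buf, 2, 3*j + t + 5)[j] >= 2
Before skip: store(buf, 2, 3*j + t + 5)[j] >= 2
Before buf[j] := j + j: store(store(buf, j, 2*j), 2, 3*j + t + 5)[j] >= 2
Before skip: store(store(buf, j, 2*j), 2, 3*j + t + 5)[j] >= 2
Answer: WP = store(store(buf, j, 2*j), 2, 3*j + t + 5)[j] >= 2


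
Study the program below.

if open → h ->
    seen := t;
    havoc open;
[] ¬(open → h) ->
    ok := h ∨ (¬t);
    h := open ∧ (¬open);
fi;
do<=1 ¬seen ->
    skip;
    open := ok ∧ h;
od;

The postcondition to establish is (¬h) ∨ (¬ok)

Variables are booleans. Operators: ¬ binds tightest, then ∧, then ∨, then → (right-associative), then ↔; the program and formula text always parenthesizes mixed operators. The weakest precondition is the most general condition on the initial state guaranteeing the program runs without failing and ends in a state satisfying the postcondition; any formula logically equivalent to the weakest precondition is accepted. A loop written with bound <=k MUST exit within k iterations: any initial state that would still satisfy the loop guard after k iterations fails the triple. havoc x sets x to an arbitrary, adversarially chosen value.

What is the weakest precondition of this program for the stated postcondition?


Working backward. After the program, (¬h) ∨ (¬ok) must hold.
Before the loop (bound <=1), unroll the exhaustion recursion (WP_0 = exit-now case; WP_j = one more guarded iteration, up to j = 1):
  WP_0: seen ∧ ((¬h) ∨ (¬ok))
  WP_1: ((¬seen) → (seen ∧ ((¬h) ∨ (¬ok)))) ∧ (seen → ((¬h) ∨ (¬ok)))
So before the loop: ((¬seen) → (seen ∧ ((¬h) ∨ (¬ok)))) ∧ (seen → ((¬h) ∨ (¬ok)))
Then branch requires ((¬t) → (t ∧ ((¬h) ∨ (¬ok)))) ∧ (t → ((¬h) ∨ (¬ok))); else branch requires (¬seen) → seen.
Before the if: ((open → h) → (((¬t) → (t ∧ ((¬h) ∨ (¬ok)))) ∧ (t → ((¬h) ∨ (¬ok))))) ∧ ((¬(open → h)) → ((¬seen) → seen))
Answer: WP = ((open → h) → (((¬t) → (t ∧ ((¬h) ∨ (¬ok)))) ∧ (t → ((¬h) ∨ (¬ok))))) ∧ ((¬(open → h)) → ((¬seen) → seen))


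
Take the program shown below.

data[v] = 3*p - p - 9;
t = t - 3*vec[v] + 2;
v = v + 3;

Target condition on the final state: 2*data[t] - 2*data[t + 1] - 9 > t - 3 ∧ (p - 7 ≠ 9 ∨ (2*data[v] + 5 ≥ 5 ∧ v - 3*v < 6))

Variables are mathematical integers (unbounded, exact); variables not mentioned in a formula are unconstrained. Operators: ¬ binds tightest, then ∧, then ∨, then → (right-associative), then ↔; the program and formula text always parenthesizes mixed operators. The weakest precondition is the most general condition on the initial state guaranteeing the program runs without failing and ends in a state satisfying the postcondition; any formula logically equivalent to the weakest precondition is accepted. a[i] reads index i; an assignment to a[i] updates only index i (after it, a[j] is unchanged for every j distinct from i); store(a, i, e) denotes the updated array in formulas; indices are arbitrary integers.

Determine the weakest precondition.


Working backward. After the program, the postcondition 2*data[t] - 2*data[t + 1] - 9 > t - 3 ∧ (p - 7 ≠ 9 ∨ (2*data[v] + 5 ≥ 5 ∧ v - 3*v < 6)) must hold; in canonical form it is 2*data[t] > 2*data[t + 1] + t + 6 ∧ (p ≠ 16 ∨ (2*data[v] ≥ 0 ∧ 2*v > -6)).
Before v := v + 3: 2*data[t] > 2*data[t + 1] + t + 6 ∧ (p ≠ 16 ∨ (2*data[v + 3] ≥ 0 ∧ 2*v > -12))
Before t := t - 3*vec[v] + 2: 2*data[-3*vec[v] + t + 2] + 3*vec[v] > 2*data[-3*vec[v] + t + 3] + t + 8 ∧ (p ≠ 16 ∨ (2*data[v + 3] ≥ 0 ∧ 2*v > -12))
Before data[v] := 3*p - p - 9: 3*vec[v] + 2*store(data, v, 2*p - 9)[-3*vec[v] + t + 2] > 2*store(data, v, 2*p - 9)[-3*vec[v] + t + 3] + t + 8 ∧ (p ≠ 16 ∨ (2*store(data, v, 2*p - 9)[v + 3] ≥ 0 ∧ 2*v > -12))
Answer: WP = 3*vec[v] + 2*store(data, v, 2*p - 9)[-3*vec[v] + t + 2] > 2*store(data, v, 2*p - 9)[-3*vec[v] + t + 3] + t + 8 ∧ (p ≠ 16 ∨ (2*store(data, v, 2*p - 9)[v + 3] ≥ 0 ∧ 2*v > -12))


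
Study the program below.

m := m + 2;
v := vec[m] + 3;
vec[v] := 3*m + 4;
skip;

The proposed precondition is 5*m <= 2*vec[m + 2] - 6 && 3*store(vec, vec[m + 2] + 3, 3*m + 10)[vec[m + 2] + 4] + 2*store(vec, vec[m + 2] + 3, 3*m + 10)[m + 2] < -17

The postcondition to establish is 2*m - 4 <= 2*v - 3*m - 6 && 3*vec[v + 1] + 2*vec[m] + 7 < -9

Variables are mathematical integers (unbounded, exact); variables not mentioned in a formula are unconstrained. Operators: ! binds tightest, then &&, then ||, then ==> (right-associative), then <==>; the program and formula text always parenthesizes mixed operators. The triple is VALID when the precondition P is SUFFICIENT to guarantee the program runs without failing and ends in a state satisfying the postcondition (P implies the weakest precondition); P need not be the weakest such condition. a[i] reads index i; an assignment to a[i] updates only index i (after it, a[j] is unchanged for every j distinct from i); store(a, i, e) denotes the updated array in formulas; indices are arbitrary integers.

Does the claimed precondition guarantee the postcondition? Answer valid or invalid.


Working backward. After the program, the postcondition 2*m - 4 <= 2*v - 3*m - 6 && 3*vec[v + 1] + 2*vec[m] + 7 < -9 must hold; in canonical form it is 5*m <= 2*v - 2 && 3*vec[v + 1] + 2*vec[m] < -16.
Before skip: 5*m <= 2*v - 2 && 3*vec[v + 1] + 2*vec[m] < -16
Before vec[v] := 3*m + 4: 5*m <= 2*v - 2 && 3*store(vec, v, 3*m + 4)[v + 1] + 2*store(vec, v, 3*m + 4)[m] < -16
Before v := vec[m] + 3: 5*m <= 2*vec[m] + 4 && 3*store(vec, vec[m] + 3, 3*m + 4)[vec[m] + 4] + 2*store(vec, vec[m] + 3, 3*m + 4)[m] < -16
Before m := m + 2: 5*m <= 2*vec[m + 2] - 6 && 3*store(vec, vec[m + 2] + 3, 3*m + 10)[vec[m + 2] + 4] + 2*store(vec, vec[m + 2] + 3, 3*m + 10)[m + 2] < -16
The weakest precondition is 5*m <= 2*vec[m + 2] - 6 && 3*store(vec, vec[m + 2] + 3, 3*m + 10)[vec[m + 2] + 4] + 2*store(vec, vec[m + 2] + 3, 3*m + 10)[m + 2] < -16.
Check whether 5*m <= 2*vec[m + 2] - 6 && 3*store(vec, vec[m + 2] + 3, 3*m + 10)[vec[m + 2] + 4] + 2*store(vec, vec[m + 2] + 3, 3*m + 10)[m + 2] < -17 implies it.
Every state satisfying the precondition satisfies the weakest precondition: the implication holds.
Answer: valid


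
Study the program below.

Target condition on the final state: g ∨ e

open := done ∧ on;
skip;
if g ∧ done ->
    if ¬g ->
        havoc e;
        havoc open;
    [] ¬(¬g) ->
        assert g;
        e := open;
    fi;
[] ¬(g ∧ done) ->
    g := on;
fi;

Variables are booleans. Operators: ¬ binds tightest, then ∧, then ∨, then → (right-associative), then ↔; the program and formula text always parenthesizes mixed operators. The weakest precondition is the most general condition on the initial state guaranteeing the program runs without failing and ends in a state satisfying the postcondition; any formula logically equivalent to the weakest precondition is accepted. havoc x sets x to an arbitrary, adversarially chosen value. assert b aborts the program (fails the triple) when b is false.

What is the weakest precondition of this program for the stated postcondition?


Working backward. After the program, g ∨ e must hold.
Then branch requires ((¬g) → g) ∧ (g → (g ∧ (g ∨ open))); else branch requires on ∨ e.
Before the if: ((g ∧ done) → (((¬g) → g) ∧ (g → (g ∧ (g ∨ open))))) ∧ ((¬(g ∧ done)) → (on ∨ e))
Before skip: ((g ∧ done) → (((¬g) → g) ∧ (g → (g ∧ (g ∨ open))))) ∧ ((¬(g ∧ done)) → (on ∨ e))
Before open := done ∧ on: ((g ∧ done) → (((¬g) → g) ∧ (g → (g ∧ (g ∨ (done ∧ on)))))) ∧ ((¬(g ∧ done)) → (on ∨ e))
Answer: WP = ((g ∧ done) → (((¬g) → g) ∧ (g → (g ∧ (g ∨ (done ∧ on)))))) ∧ ((¬(g ∧ done)) → (on ∨ e))


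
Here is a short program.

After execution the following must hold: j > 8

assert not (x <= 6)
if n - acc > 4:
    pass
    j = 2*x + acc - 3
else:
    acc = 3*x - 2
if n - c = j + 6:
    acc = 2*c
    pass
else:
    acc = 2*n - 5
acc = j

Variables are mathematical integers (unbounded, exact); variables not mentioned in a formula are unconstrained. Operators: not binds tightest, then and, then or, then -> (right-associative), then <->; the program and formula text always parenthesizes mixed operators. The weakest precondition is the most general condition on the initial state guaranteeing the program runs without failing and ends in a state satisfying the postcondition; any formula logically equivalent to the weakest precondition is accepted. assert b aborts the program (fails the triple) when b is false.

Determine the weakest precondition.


Working backward. After the program, j > 8 must hold.
Before acc := j: j > 8
Then branch requires j > 8; else branch requires j > 8.
Before the if: (n = c + j + 6 -> j > 8) and ((not (n = c + j + 6)) -> j > 8)
Then branch requires (n = acc + c + 2*x + 3 -> acc + 2*x > 11) and ((not (n = acc + c + 2*x + 3)) -> acc + 2*x > 11); else branch requires (n = c + j + 6 -> j > 8) and ((not (n = c + j + 6)) -> j > 8).
Before the if: (n > acc + 4 -> ((n = acc + c + 2*x + 3 -> acc + 2*x > 11) and ((not (n = acc + c + 2*x + 3)) -> acc + 2*x > 11))) and ((not (n > acc + 4)) -> ((n = c + j + 6 -> j > 8) and ((not (n = c + j + 6)) -> j > 8)))
Before assert not (x <= 6): (not (x <= 6)) and (n > acc + 4 -> ((n = acc + c + 2*x + 3 -> acc + 2*x > 11) and ((not (n = acc + c + 2*x + 3)) -> acc + 2*x > 11))) and ((not (n > acc + 4)) -> ((n = c + j + 6 -> j > 8) and ((not (n = c + j + 6)) -> j > 8)))
Answer: WP = (not (x <= 6)) and (n > acc + 4 -> ((n = acc + c + 2*x + 3 -> acc + 2*x > 11) and ((not (n = acc + c + 2*x + 3)) -> acc + 2*x > 11))) and ((not (n > acc + 4)) -> ((n = c + j + 6 -> j > 8) and ((not (n = c + j + 6)) -> j > 8)))


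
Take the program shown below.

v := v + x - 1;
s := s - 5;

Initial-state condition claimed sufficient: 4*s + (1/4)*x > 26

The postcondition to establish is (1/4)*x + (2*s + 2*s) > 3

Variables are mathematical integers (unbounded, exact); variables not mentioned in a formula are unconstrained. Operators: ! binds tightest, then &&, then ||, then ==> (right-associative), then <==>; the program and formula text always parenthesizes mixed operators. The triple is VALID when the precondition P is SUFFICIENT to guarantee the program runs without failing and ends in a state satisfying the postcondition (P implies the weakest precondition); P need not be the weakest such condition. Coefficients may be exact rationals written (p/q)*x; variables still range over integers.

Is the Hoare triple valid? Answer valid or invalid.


Working backward. After the program, the postcondition (1/4)*x + (2*s + 2*s) > 3 must hold; in canonical form it is 4*s + (1/4)*x > 3.
Before s := s - 5: 4*s + (1/4)*x > 23
Before v := v + x - 1: 4*s + (1/4)*x > 23
The weakest precondition is 4*s + (1/4)*x > 23.
Check whether 4*s + (1/4)*x > 26 implies it.
Every state satisfying the precondition satisfies the weakest precondition: the implication holds.
Answer: valid


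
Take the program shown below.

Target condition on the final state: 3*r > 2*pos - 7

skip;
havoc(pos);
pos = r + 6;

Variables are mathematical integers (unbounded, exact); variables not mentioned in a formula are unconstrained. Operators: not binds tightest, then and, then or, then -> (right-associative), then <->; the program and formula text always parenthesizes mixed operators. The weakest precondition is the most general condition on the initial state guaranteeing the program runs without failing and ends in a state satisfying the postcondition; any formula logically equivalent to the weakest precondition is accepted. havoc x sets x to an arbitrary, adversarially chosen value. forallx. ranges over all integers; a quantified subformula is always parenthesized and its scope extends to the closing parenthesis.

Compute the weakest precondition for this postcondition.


Working backward. After the program, 3*r > 2*pos - 7 must hold.
Before pos := r + 6: r > 5
Before havoc pos: r > 5
Before skip: r > 5
Answer: WP = r > 5


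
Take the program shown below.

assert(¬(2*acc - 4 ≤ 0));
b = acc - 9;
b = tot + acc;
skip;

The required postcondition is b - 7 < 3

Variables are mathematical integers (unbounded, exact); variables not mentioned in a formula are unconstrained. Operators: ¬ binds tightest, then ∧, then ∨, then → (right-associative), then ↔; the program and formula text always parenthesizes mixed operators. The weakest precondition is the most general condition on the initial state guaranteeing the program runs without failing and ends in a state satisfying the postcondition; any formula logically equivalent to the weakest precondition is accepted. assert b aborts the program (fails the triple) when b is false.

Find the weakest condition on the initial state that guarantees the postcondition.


Working backward. After the program, the postcondition b - 7 < 3 must hold; in canonical form it is b < 10.
Before skip: b < 10
Before b := tot + acc: acc + tot < 10
Before b := acc - 9: acc + tot < 10
Before assert ¬(2*acc - 4 ≤ 0): (¬(2*acc ≤ 4)) ∧ acc + tot < 10
Answer: WP = (¬(2*acc ≤ 4)) ∧ acc + tot < 10


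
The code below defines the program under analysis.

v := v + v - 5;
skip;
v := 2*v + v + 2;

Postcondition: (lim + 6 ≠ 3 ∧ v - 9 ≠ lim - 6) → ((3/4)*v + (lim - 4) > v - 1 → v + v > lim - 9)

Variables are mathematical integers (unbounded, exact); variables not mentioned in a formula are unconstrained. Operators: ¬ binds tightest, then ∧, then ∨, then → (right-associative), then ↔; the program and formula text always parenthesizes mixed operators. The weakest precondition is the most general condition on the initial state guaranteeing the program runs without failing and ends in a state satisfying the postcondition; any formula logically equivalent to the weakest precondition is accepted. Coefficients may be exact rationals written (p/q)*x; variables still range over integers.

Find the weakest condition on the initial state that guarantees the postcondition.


Working backward. After the program, the postcondition (lim + 6 ≠ 3 ∧ v - 9 ≠ lim - 6) → ((3/4)*v + (lim - 4) > v - 1 → v + v > lim - 9) must hold; in canonical form it is (lim ≠ -3 ∧ v ≠ lim + 3) → (lim > (1/4)*v + 3 → 2*v > lim - 9).
Before v := 2*v + v + 2: (lim ≠ -3 ∧ 3*v ≠ lim + 1) → (lim > (3/4)*v + 7/2 → 6*v > lim - 13)
Before skip: (lim ≠ -3 ∧ 3*v ≠ lim + 1) → (lim > (3/4)*v + 7/2 → 6*v > lim - 13)
Before v := v + v - 5: (lim ≠ -3 ∧ 6*v ≠ lim + 16) → (lim > (3/2)*v - 1/4 → 12*v > lim + 17)
Answer: WP = (lim ≠ -3 ∧ 6*v ≠ lim + 16) → (lim > (3/2)*v - 1/4 → 12*v > lim + 17)


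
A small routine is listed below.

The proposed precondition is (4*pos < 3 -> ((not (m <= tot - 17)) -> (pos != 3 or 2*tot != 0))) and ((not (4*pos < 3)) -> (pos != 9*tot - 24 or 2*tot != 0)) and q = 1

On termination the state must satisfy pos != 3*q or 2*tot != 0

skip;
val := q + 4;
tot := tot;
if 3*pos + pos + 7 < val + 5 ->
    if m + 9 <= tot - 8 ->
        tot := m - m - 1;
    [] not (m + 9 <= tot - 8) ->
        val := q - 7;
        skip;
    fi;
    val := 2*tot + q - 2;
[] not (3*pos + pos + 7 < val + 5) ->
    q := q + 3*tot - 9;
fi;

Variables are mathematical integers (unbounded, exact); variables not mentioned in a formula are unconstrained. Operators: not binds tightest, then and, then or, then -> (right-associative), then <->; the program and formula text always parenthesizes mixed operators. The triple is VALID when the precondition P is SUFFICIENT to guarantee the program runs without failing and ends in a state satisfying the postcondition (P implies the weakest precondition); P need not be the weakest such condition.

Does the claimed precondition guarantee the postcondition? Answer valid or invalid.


Working backward. After the program, pos != 3*q or 2*tot != 0 must hold.
Then branch requires (not (m <= tot - 17)) -> (pos != 3*q or 2*tot != 0); else branch requires pos != 3*q + 9*tot - 27 or 2*tot != 0.
Before the if: (4*pos < val - 2 -> ((not (m <= tot - 17)) -> (pos != 3*q or 2*tot != 0))) and ((not (4*pos < val - 2)) -> (pos != 3*q + 9*tot - 27 or 2*tot != 0))
Before tot := tot: (4*pos < val - 2 -> ((not (m <= tot - 17)) -> (pos != 3*q or 2*tot != 0))) and ((not (4*pos < val - 2)) -> (pos != 3*q + 9*tot - 27 or 2*tot != 0))
Before val := q + 4: (4*pos < q + 2 -> ((not (m <= tot - 17)) -> (pos != 3*q or 2*tot != 0))) and ((not (4*pos < q + 2)) -> (pos != 3*q + 9*tot - 27 or 2*tot != 0))
Before skip: (4*pos < q + 2 -> ((not (m <= tot - 17)) -> (pos != 3*q or 2*tot != 0))) and ((not (4*pos < q + 2)) -> (pos != 3*q + 9*tot - 27 or 2*tot != 0))
The weakest precondition is (4*pos < q + 2 -> ((not (m <= tot - 17)) -> (pos != 3*q or 2*tot != 0))) and ((not (4*pos < q + 2)) -> (pos != 3*q + 9*tot - 27 or 2*tot != 0)).
Check whether (4*pos < 3 -> ((not (m <= tot - 17)) -> (pos != 3 or 2*tot != 0))) and ((not (4*pos < 3)) -> (pos != 9*tot - 24 or 2*tot != 0)) and q = 1 implies it.
Every state satisfying the precondition satisfies the weakest precondition: the implication holds.
Answer: valid


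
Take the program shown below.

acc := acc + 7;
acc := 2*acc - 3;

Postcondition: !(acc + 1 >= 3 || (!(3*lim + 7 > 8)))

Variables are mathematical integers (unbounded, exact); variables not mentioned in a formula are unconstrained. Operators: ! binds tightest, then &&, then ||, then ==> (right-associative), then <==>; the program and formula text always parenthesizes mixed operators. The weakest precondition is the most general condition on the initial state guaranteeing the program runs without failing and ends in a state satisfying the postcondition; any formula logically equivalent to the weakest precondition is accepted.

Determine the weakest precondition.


Working backward. After the program, the postcondition !(acc + 1 >= 3 || (!(3*lim + 7 > 8))) must hold; in canonical form it is !(acc >= 2 || (!(3*lim > 1))).
Before acc := 2*acc - 3: !(2*acc >= 5 || (!(3*lim > 1)))
Before acc := acc + 7: !(2*acc >= -9 || (!(3*lim > 1)))
Answer: WP = !(2*acc >= -9 || (!(3*lim > 1)))
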